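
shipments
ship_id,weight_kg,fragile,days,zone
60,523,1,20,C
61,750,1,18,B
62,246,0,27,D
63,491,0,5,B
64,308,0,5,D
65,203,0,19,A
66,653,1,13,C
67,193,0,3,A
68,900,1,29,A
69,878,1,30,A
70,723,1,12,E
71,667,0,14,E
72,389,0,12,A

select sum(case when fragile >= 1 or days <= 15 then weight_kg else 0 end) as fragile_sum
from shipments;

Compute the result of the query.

ship_id=60: ✓ → 523
ship_id=61: ✓ → 750
ship_id=62: ✗
ship_id=63: ✓ → 491
ship_id=64: ✓ → 308
ship_id=65: ✗
ship_id=66: ✓ → 653
ship_id=67: ✓ → 193
ship_id=68: ✓ → 900
ship_id=69: ✓ → 878
ship_id=70: ✓ → 723
ship_id=71: ✓ → 667
ship_id=72: ✓ → 389
fragile_sum = 523 + 750 + 491 + 308 + 653 + 193 + 900 + 878 + 723 + 667 + 389 = 6475

6475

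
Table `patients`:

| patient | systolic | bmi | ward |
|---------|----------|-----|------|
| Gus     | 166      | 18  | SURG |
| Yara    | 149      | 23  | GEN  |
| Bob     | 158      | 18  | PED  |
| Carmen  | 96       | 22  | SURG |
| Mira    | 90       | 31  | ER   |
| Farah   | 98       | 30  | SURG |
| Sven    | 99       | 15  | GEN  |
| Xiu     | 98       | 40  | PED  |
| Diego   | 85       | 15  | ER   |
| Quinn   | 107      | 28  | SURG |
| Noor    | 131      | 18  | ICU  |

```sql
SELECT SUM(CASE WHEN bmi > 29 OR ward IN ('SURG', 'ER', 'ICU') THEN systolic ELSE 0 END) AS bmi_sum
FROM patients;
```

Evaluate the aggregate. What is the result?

patient=Gus: ✓ → 166
patient=Yara: ✗
patient=Bob: ✗
patient=Carmen: ✓ → 96
patient=Mira: ✓ → 90
patient=Farah: ✓ → 98
patient=Sven: ✗
patient=Xiu: ✓ → 98
patient=Diego: ✓ → 85
patient=Quinn: ✓ → 107
patient=Noor: ✓ → 131
bmi_sum = 166 + 96 + 90 + 98 + 98 + 85 + 107 + 131 = 871

871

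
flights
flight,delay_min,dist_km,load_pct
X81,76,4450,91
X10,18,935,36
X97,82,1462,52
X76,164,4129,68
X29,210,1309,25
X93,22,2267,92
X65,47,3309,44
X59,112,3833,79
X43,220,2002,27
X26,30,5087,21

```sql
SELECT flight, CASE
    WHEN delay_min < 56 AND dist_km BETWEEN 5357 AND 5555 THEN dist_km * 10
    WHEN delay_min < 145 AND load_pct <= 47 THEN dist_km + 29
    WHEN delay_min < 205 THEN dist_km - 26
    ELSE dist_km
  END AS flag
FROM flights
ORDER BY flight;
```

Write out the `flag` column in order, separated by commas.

flight=X10: delay_min < 145 AND load_pct <= 47 → 964
flight=X26: delay_min < 145 AND load_pct <= 47 → 5116
flight=X29: ELSE → 1309
flight=X43: ELSE → 2002
flight=X59: delay_min < 205 → 3807
flight=X65: delay_min < 145 AND load_pct <= 47 → 3338
flight=X76: delay_min < 205 → 4103
flight=X81: delay_min < 205 → 4424
flight=X93: delay_min < 205 → 2241
flight=X97: delay_min < 205 → 1436

964, 5116, 1309, 2002, 3807, 3338, 4103, 4424, 2241, 1436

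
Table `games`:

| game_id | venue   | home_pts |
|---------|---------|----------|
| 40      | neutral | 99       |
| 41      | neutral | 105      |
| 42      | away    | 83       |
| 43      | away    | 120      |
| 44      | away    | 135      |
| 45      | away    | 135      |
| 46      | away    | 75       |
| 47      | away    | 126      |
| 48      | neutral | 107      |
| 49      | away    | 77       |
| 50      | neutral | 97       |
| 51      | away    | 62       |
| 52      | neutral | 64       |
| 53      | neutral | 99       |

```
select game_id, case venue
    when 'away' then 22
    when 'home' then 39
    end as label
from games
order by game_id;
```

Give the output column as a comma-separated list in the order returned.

game_id=40: (no match → NULL) → NULL
game_id=41: (no match → NULL) → NULL
game_id=42: venue='away' → 22
game_id=43: venue='away' → 22
game_id=44: venue='away' → 22
game_id=45: venue='away' → 22
game_id=46: venue='away' → 22
game_id=47: venue='away' → 22
game_id=48: (no match → NULL) → NULL
game_id=49: venue='away' → 22
game_id=50: (no match → NULL) → NULL
game_id=51: venue='away' → 22
game_id=52: (no match → NULL) → NULL
game_id=53: (no match → NULL) → NULL

NULL, NULL, 22, 22, 22, 22, 22, 22, NULL, 22, NULL, 22, NULL, NULL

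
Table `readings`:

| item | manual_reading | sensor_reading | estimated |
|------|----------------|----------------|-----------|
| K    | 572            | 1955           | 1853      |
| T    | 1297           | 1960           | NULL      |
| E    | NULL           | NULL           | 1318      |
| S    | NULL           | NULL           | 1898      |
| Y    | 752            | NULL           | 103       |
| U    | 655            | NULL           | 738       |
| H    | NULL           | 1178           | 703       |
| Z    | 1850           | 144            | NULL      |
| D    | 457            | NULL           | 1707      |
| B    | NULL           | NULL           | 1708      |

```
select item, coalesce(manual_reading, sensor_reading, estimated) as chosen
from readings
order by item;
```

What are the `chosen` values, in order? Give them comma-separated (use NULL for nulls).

item=B: manual_reading=NULL, sensor_reading=NULL, estimated=1708 → 1708
item=D: manual_reading=457 → 457
item=E: manual_reading=NULL, sensor_reading=NULL, estimated=1318 → 1318
item=H: manual_reading=NULL, sensor_reading=1178 → 1178
item=K: manual_reading=572 → 572
item=S: manual_reading=NULL, sensor_reading=NULL, estimated=1898 → 1898
item=T: manual_reading=1297 → 1297
item=U: manual_reading=655 → 655
item=Y: manual_reading=752 → 752
item=Z: manual_reading=1850 → 1850

1708, 457, 1318, 1178, 572, 1898, 1297, 655, 752, 1850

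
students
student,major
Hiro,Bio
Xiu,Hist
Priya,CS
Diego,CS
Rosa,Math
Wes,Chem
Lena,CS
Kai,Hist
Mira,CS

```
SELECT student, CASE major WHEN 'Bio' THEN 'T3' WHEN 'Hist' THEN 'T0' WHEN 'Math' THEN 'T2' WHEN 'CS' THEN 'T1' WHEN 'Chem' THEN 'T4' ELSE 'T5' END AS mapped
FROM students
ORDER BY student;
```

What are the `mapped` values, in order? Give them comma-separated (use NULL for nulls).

T1, T3, T0, T1, T1, T1, T2, T4, T0

student=Diego: major='CS' → T1
student=Hiro: major='Bio' → T3
student=Kai: major='Hist' → T0
student=Lena: major='CS' → T1
student=Mira: major='CS' → T1
student=Priya: major='CS' → T1
student=Rosa: major='Math' → T2
student=Wes: major='Chem' → T4
student=Xiu: major='Hist' → T0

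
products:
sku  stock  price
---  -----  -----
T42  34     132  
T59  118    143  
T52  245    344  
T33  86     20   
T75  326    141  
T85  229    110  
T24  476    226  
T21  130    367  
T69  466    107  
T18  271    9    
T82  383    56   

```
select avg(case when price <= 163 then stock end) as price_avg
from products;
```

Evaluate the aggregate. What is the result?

sku=T42: ✓ → 34
sku=T59: ✓ → 118
sku=T52: ✗
sku=T33: ✓ → 86
sku=T75: ✓ → 326
sku=T85: ✓ → 229
sku=T24: ✗
sku=T21: ✗
sku=T69: ✓ → 466
sku=T18: ✓ → 271
sku=T82: ✓ → 383
price_avg = (34 + 118 + 86 + 326 + 229 + 466 + 271 + 383) / 8 = 239.125

239.125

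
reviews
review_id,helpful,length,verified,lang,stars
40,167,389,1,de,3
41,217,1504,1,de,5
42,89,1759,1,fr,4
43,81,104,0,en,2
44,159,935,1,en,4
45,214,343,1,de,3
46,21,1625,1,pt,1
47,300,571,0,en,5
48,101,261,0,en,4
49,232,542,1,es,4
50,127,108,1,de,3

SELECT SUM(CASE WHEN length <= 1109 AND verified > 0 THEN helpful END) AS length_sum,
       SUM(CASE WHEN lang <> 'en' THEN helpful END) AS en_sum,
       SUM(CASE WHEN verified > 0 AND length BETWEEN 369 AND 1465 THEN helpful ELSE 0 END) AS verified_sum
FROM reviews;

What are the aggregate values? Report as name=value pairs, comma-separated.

[length_sum: length <= 1109 AND verified > 0]
review_id=40: ✓ → 167
review_id=41: ✗
review_id=42: ✗
review_id=43: ✗
review_id=44: ✓ → 159
review_id=45: ✓ → 214
review_id=46: ✗
review_id=47: ✗
review_id=48: ✗
review_id=49: ✓ → 232
review_id=50: ✓ → 127
length_sum = 167 + 159 + 214 + 232 + 127 = 899
—
[en_sum: lang <> 'en']
review_id=40: ✓ → 167
review_id=41: ✓ → 217
review_id=42: ✓ → 89
review_id=43: ✗
review_id=44: ✗
review_id=45: ✓ → 214
review_id=46: ✓ → 21
review_id=47: ✗
review_id=48: ✗
review_id=49: ✓ → 232
review_id=50: ✓ → 127
en_sum = 167 + 217 + 89 + 214 + 21 + 232 + 127 = 1067
—
[verified_sum: verified > 0 AND length BETWEEN 369 AND 1465]
review_id=40: ✓ → 167
review_id=41: ✗
review_id=42: ✗
review_id=43: ✗
review_id=44: ✓ → 159
review_id=45: ✗
review_id=46: ✗
review_id=47: ✗
review_id=48: ✗
review_id=49: ✓ → 232
review_id=50: ✗
verified_sum = 167 + 159 + 232 = 558

length_sum=899, en_sum=1067, verified_sum=558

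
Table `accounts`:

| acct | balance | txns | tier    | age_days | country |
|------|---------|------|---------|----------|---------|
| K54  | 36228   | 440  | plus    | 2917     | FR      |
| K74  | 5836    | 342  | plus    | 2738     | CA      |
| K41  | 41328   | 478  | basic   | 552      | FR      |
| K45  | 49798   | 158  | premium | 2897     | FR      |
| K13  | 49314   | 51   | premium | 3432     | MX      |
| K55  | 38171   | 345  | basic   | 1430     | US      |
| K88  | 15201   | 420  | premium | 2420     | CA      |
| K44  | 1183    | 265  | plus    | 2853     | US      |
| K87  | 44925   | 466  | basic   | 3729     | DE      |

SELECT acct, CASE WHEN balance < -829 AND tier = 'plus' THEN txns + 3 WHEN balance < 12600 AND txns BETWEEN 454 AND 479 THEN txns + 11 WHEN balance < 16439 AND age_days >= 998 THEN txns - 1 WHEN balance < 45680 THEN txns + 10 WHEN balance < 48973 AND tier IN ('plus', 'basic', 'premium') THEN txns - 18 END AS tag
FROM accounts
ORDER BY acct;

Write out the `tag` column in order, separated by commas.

acct=K13: (no match → NULL) → NULL
acct=K41: balance < 45680 → 488
acct=K44: balance < 16439 AND age_days >= 998 → 264
acct=K45: (no match → NULL) → NULL
acct=K54: balance < 45680 → 450
acct=K55: balance < 45680 → 355
acct=K74: balance < 16439 AND age_days >= 998 → 341
acct=K87: balance < 45680 → 476
acct=K88: balance < 16439 AND age_days >= 998 → 419

NULL, 488, 264, NULL, 450, 355, 341, 476, 419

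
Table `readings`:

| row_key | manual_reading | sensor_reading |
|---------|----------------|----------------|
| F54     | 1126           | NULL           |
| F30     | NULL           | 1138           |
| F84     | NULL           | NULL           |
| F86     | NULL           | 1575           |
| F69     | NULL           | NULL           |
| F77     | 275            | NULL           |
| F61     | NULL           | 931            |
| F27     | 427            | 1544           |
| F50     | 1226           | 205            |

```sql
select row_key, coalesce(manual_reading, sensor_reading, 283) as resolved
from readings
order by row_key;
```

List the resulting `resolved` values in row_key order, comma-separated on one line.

row_key=F27: manual_reading=427 → 427
row_key=F30: manual_reading=NULL, sensor_reading=1138 → 1138
row_key=F50: manual_reading=1226 → 1226
row_key=F54: manual_reading=1126 → 1126
row_key=F61: manual_reading=NULL, sensor_reading=931 → 931
row_key=F69: manual_reading=NULL, sensor_reading=NULL, → literal 283 → 283
row_key=F77: manual_reading=275 → 275
row_key=F84: manual_reading=NULL, sensor_reading=NULL, → literal 283 → 283
row_key=F86: manual_reading=NULL, sensor_reading=1575 → 1575

427, 1138, 1226, 1126, 931, 283, 275, 283, 1575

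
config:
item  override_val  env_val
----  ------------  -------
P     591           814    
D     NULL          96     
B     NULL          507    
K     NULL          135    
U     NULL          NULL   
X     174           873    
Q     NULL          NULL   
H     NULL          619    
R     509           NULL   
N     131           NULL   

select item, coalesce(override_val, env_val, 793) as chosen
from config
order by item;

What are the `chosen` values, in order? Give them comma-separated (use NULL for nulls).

item=B: override_val=NULL, env_val=507 → 507
item=D: override_val=NULL, env_val=96 → 96
item=H: override_val=NULL, env_val=619 → 619
item=K: override_val=NULL, env_val=135 → 135
item=N: override_val=131 → 131
item=P: override_val=591 → 591
item=Q: override_val=NULL, env_val=NULL, → literal 793 → 793
item=R: override_val=509 → 509
item=U: override_val=NULL, env_val=NULL, → literal 793 → 793
item=X: override_val=174 → 174

507, 96, 619, 135, 131, 591, 793, 509, 793, 174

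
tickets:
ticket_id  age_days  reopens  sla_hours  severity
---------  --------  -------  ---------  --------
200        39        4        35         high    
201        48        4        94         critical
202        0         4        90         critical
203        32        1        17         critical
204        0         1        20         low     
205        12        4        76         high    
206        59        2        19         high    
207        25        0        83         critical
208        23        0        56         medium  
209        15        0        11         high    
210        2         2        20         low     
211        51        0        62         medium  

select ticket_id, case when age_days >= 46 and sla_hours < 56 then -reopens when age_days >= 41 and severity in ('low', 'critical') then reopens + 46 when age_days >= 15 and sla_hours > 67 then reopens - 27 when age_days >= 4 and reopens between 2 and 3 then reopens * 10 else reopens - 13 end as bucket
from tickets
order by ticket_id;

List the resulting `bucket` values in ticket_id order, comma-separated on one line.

ticket_id=200: ELSE → -9
ticket_id=201: age_days >= 41 and severity in ('low', 'critical') → 50
ticket_id=202: ELSE → -9
ticket_id=203: ELSE → -12
ticket_id=204: ELSE → -12
ticket_id=205: ELSE → -9
ticket_id=206: age_days >= 46 and sla_hours < 56 → -2
ticket_id=207: age_days >= 15 and sla_hours > 67 → -27
ticket_id=208: ELSE → -13
ticket_id=209: ELSE → -13
ticket_id=210: ELSE → -11
ticket_id=211: ELSE → -13

-9, 50, -9, -12, -12, -9, -2, -27, -13, -13, -11, -13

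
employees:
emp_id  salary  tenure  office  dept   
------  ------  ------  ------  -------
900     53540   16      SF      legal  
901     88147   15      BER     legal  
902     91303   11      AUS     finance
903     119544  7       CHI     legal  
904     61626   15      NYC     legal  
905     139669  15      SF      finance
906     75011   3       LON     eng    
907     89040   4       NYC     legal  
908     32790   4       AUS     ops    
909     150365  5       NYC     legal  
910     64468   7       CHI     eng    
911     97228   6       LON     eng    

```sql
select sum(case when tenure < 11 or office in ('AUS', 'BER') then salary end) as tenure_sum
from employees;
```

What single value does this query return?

807896

emp_id=900: ✗
emp_id=901: ✓ → 88147
emp_id=902: ✓ → 91303
emp_id=903: ✓ → 119544
emp_id=904: ✗
emp_id=905: ✗
emp_id=906: ✓ → 75011
emp_id=907: ✓ → 89040
emp_id=908: ✓ → 32790
emp_id=909: ✓ → 150365
emp_id=910: ✓ → 64468
emp_id=911: ✓ → 97228
tenure_sum = 88147 + 91303 + 119544 + 75011 + 89040 + 32790 + 150365 + 64468 + 97228 = 807896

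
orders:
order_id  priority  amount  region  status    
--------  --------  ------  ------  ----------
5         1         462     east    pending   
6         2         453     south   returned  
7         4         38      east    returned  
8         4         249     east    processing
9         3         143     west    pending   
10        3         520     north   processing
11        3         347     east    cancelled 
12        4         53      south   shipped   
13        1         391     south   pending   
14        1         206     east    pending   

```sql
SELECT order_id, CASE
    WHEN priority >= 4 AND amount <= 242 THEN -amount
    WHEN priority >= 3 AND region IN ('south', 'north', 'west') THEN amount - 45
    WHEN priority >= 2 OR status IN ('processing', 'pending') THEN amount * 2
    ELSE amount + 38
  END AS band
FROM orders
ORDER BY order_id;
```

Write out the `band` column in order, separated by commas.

order_id=5: priority >= 2 OR status IN ('processing', 'pending') → 924
order_id=6: priority >= 2 OR status IN ('processing', 'pending') → 906
order_id=7: priority >= 4 AND amount <= 242 → -38
order_id=8: priority >= 2 OR status IN ('processing', 'pending') → 498
order_id=9: priority >= 3 AND region IN ('south', 'north', 'west') → 98
order_id=10: priority >= 3 AND region IN ('south', 'north', 'west') → 475
order_id=11: priority >= 2 OR status IN ('processing', 'pending') → 694
order_id=12: priority >= 4 AND amount <= 242 → -53
order_id=13: priority >= 2 OR status IN ('processing', 'pending') → 782
order_id=14: priority >= 2 OR status IN ('processing', 'pending') → 412

924, 906, -38, 498, 98, 475, 694, -53, 782, 412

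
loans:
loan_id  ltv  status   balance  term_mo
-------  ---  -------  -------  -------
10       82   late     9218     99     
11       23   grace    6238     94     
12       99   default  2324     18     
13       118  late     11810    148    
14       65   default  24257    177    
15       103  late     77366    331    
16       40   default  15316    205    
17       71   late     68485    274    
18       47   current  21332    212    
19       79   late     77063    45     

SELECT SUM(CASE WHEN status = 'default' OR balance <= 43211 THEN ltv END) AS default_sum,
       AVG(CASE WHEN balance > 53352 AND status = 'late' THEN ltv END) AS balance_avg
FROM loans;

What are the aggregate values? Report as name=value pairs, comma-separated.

[default_sum: status = 'default' OR balance <= 43211]
loan_id=10: ✓ → 82
loan_id=11: ✓ → 23
loan_id=12: ✓ → 99
loan_id=13: ✓ → 118
loan_id=14: ✓ → 65
loan_id=15: ✗
loan_id=16: ✓ → 40
loan_id=17: ✗
loan_id=18: ✓ → 47
loan_id=19: ✗
default_sum = 82 + 23 + 99 + 118 + 65 + 40 + 47 = 474
—
[balance_avg: balance > 53352 AND status = 'late']
loan_id=10: ✗
loan_id=11: ✗
loan_id=12: ✗
loan_id=13: ✗
loan_id=14: ✗
loan_id=15: ✓ → 103
loan_id=16: ✗
loan_id=17: ✓ → 71
loan_id=18: ✗
loan_id=19: ✓ → 79
balance_avg = (103 + 71 + 79) / 3 = 84.3333333333

default_sum=474, balance_avg=84.3333333333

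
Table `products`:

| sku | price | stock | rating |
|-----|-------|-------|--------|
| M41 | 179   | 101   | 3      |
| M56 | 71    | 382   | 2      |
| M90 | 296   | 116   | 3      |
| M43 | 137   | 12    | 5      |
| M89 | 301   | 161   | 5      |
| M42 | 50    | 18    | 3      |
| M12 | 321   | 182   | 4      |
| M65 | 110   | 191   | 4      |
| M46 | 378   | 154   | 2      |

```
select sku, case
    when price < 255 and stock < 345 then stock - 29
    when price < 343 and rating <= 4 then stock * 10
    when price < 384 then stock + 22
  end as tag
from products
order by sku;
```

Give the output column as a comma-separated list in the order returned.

1820, 72, -11, -17, 176, 3820, 162, 183, 1160

sku=M12: price < 343 and rating <= 4 → 1820
sku=M41: price < 255 and stock < 345 → 72
sku=M42: price < 255 and stock < 345 → -11
sku=M43: price < 255 and stock < 345 → -17
sku=M46: price < 384 → 176
sku=M56: price < 343 and rating <= 4 → 3820
sku=M65: price < 255 and stock < 345 → 162
sku=M89: price < 384 → 183
sku=M90: price < 343 and rating <= 4 → 1160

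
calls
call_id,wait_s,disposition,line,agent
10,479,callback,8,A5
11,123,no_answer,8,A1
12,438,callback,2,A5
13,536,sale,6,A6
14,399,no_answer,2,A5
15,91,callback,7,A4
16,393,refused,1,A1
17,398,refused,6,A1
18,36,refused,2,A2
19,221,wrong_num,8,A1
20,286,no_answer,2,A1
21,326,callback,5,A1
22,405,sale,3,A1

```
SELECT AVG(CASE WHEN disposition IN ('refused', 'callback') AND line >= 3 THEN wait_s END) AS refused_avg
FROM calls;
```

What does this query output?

call_id=10: ✓ → 479
call_id=11: ✗
call_id=12: ✗
call_id=13: ✗
call_id=14: ✗
call_id=15: ✓ → 91
call_id=16: ✗
call_id=17: ✓ → 398
call_id=18: ✗
call_id=19: ✗
call_id=20: ✗
call_id=21: ✓ → 326
call_id=22: ✗
refused_avg = (479 + 91 + 398 + 326) / 4 = 323.5

323.5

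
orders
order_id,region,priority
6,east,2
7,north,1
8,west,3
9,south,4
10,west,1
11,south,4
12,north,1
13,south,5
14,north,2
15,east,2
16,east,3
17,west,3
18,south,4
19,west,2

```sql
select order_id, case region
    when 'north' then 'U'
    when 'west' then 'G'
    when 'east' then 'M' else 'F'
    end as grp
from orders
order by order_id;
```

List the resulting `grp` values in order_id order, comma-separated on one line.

order_id=6: region='east' → M
order_id=7: region='north' → U
order_id=8: region='west' → G
order_id=9: ELSE → F
order_id=10: region='west' → G
order_id=11: ELSE → F
order_id=12: region='north' → U
order_id=13: ELSE → F
order_id=14: region='north' → U
order_id=15: region='east' → M
order_id=16: region='east' → M
order_id=17: region='west' → G
order_id=18: ELSE → F
order_id=19: region='west' → G

M, U, G, F, G, F, U, F, U, M, M, G, F, G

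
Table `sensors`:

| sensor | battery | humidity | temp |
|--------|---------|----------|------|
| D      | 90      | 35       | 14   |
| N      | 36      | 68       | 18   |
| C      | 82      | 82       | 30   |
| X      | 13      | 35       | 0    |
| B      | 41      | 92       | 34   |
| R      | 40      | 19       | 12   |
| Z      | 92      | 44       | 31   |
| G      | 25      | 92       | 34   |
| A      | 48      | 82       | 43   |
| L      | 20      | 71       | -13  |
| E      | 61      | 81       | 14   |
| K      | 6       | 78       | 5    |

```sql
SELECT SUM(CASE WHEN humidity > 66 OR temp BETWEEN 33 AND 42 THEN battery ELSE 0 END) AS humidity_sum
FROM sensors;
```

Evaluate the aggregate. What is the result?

sensor=D: ✗
sensor=N: ✓ → 36
sensor=C: ✓ → 82
sensor=X: ✗
sensor=B: ✓ → 41
sensor=R: ✗
sensor=Z: ✗
sensor=G: ✓ → 25
sensor=A: ✓ → 48
sensor=L: ✓ → 20
sensor=E: ✓ → 61
sensor=K: ✓ → 6
humidity_sum = 36 + 82 + 41 + 25 + 48 + 20 + 61 + 6 = 319

319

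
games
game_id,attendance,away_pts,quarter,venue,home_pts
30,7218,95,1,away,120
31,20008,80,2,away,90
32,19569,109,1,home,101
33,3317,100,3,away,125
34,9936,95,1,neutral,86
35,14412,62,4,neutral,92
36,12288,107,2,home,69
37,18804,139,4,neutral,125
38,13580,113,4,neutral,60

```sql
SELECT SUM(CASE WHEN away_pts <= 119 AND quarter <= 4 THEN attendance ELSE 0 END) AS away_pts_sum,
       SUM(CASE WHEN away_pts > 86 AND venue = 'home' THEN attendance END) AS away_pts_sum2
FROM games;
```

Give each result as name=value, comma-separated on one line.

[away_pts_sum: away_pts <= 119 AND quarter <= 4]
game_id=30: ✓ → 7218
game_id=31: ✓ → 20008
game_id=32: ✓ → 19569
game_id=33: ✓ → 3317
game_id=34: ✓ → 9936
game_id=35: ✓ → 14412
game_id=36: ✓ → 12288
game_id=37: ✗
game_id=38: ✓ → 13580
away_pts_sum = 7218 + 20008 + 19569 + 3317 + 9936 + 14412 + 12288 + 13580 = 100328
—
[away_pts_sum2: away_pts > 86 AND venue = 'home']
game_id=30: ✗
game_id=31: ✗
game_id=32: ✓ → 19569
game_id=33: ✗
game_id=34: ✗
game_id=35: ✗
game_id=36: ✓ → 12288
game_id=37: ✗
game_id=38: ✗
away_pts_sum2 = 19569 + 12288 = 31857

away_pts_sum=100328, away_pts_sum2=31857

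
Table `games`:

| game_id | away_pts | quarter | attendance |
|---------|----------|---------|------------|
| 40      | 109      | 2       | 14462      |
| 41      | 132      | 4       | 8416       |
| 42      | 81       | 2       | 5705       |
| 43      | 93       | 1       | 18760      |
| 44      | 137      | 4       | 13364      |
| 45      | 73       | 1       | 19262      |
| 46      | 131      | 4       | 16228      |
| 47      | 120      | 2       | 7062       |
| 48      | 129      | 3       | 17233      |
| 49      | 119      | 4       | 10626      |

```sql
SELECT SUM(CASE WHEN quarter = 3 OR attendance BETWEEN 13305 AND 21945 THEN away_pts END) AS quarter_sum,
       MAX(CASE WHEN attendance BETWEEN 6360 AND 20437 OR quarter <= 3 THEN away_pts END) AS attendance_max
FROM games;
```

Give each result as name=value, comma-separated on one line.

quarter_sum=672, attendance_max=137

[quarter_sum: quarter = 3 OR attendance BETWEEN 13305 AND 21945]
game_id=40: ✓ → 109
game_id=41: ✗
game_id=42: ✗
game_id=43: ✓ → 93
game_id=44: ✓ → 137
game_id=45: ✓ → 73
game_id=46: ✓ → 131
game_id=47: ✗
game_id=48: ✓ → 129
game_id=49: ✗
quarter_sum = 109 + 93 + 137 + 73 + 131 + 129 = 672
—
[attendance_max: attendance BETWEEN 6360 AND 20437 OR quarter <= 3]
game_id=40: ✓ → 109
game_id=41: ✓ → 132
game_id=42: ✓ → 81
game_id=43: ✓ → 93
game_id=44: ✓ → 137
game_id=45: ✓ → 73
game_id=46: ✓ → 131
game_id=47: ✓ → 120
game_id=48: ✓ → 129
game_id=49: ✓ → 119
attendance_max = MAX(109, 132, 81, 93, 137, 73, 131, 120, 129, 119) = 137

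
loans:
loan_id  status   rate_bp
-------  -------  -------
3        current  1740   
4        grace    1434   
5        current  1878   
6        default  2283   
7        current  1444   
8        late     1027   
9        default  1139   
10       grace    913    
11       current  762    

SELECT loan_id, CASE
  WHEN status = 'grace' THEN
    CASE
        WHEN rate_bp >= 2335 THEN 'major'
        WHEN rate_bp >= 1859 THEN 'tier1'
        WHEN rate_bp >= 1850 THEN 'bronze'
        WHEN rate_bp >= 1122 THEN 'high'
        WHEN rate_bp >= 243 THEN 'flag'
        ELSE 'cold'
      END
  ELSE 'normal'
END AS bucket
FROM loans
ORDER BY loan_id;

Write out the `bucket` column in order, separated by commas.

normal, high, normal, normal, normal, normal, normal, flag, normal

loan_id=3: status='current' → outer ELSE → normal
loan_id=4: status='grace' → inner[rate_bp >= 1122] → high
loan_id=5: status='current' → outer ELSE → normal
loan_id=6: status='default' → outer ELSE → normal
loan_id=7: status='current' → outer ELSE → normal
loan_id=8: status='late' → outer ELSE → normal
loan_id=9: status='default' → outer ELSE → normal
loan_id=10: status='grace' → inner[rate_bp >= 243] → flag
loan_id=11: status='current' → outer ELSE → normal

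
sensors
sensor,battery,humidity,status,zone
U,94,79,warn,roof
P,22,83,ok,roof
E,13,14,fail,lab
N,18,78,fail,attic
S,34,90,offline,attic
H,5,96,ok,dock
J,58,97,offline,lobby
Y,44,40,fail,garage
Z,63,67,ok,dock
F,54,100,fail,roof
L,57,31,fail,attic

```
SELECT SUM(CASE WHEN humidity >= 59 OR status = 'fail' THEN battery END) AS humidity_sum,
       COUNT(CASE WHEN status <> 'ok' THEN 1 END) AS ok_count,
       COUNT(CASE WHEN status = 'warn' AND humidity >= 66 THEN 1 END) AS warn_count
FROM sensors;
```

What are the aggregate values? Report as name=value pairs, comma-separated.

[humidity_sum: humidity >= 59 OR status = 'fail']
sensor=U: ✓ → 94
sensor=P: ✓ → 22
sensor=E: ✓ → 13
sensor=N: ✓ → 18
sensor=S: ✓ → 34
sensor=H: ✓ → 5
sensor=J: ✓ → 58
sensor=Y: ✓ → 44
sensor=Z: ✓ → 63
sensor=F: ✓ → 54
sensor=L: ✓ → 57
humidity_sum = 94 + 22 + 13 + 18 + 34 + 5 + 58 + 44 + 63 + 54 + 57 = 462
—
[ok_count: status <> 'ok']
sensor=U: ✓ → 1
sensor=P: ✗
sensor=E: ✓ → 1
sensor=N: ✓ → 1
sensor=S: ✓ → 1
sensor=H: ✗
sensor=J: ✓ → 1
sensor=Y: ✓ → 1
sensor=Z: ✗
sensor=F: ✓ → 1
sensor=L: ✓ → 1
ok_count = COUNT(1, 1, 1, 1, 1, 1, 1, 1) = 8
—
[warn_count: status = 'warn' AND humidity >= 66]
sensor=U: ✓ → 1
sensor=P: ✗
sensor=E: ✗
sensor=N: ✗
sensor=S: ✗
sensor=H: ✗
sensor=J: ✗
sensor=Y: ✗
sensor=Z: ✗
sensor=F: ✗
sensor=L: ✗
warn_count = COUNT(1) = 1

humidity_sum=462, ok_count=8, warn_count=1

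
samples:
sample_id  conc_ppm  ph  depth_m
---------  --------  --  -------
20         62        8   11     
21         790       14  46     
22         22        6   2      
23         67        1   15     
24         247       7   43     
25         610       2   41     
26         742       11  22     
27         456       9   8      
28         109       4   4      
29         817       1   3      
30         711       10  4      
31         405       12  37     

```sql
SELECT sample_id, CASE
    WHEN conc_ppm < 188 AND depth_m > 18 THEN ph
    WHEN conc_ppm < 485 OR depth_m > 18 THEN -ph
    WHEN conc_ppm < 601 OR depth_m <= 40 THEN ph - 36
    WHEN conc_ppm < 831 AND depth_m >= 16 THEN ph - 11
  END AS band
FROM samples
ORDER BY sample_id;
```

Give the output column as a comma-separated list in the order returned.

-8, -14, -6, -1, -7, -2, -11, -9, -4, -35, -26, -12

sample_id=20: conc_ppm < 485 OR depth_m > 18 → -8
sample_id=21: conc_ppm < 485 OR depth_m > 18 → -14
sample_id=22: conc_ppm < 485 OR depth_m > 18 → -6
sample_id=23: conc_ppm < 485 OR depth_m > 18 → -1
sample_id=24: conc_ppm < 485 OR depth_m > 18 → -7
sample_id=25: conc_ppm < 485 OR depth_m > 18 → -2
sample_id=26: conc_ppm < 485 OR depth_m > 18 → -11
sample_id=27: conc_ppm < 485 OR depth_m > 18 → -9
sample_id=28: conc_ppm < 485 OR depth_m > 18 → -4
sample_id=29: conc_ppm < 601 OR depth_m <= 40 → -35
sample_id=30: conc_ppm < 601 OR depth_m <= 40 → -26
sample_id=31: conc_ppm < 485 OR depth_m > 18 → -12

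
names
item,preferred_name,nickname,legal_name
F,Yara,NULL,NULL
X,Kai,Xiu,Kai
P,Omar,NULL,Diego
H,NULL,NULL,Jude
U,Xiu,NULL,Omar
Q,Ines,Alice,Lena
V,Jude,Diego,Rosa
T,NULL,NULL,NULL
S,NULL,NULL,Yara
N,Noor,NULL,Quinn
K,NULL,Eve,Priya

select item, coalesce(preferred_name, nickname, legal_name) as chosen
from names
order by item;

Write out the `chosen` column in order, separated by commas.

item=F: preferred_name=Yara → Yara
item=H: preferred_name=NULL, nickname=NULL, legal_name=Jude → Jude
item=K: preferred_name=NULL, nickname=Eve → Eve
item=N: preferred_name=Noor → Noor
item=P: preferred_name=Omar → Omar
item=Q: preferred_name=Ines → Ines
item=S: preferred_name=NULL, nickname=NULL, legal_name=Yara → Yara
item=T: preferred_name=NULL, nickname=NULL, legal_name=NULL (all NULL) → NULL
item=U: preferred_name=Xiu → Xiu
item=V: preferred_name=Jude → Jude
item=X: preferred_name=Kai → Kai

Yara, Jude, Eve, Noor, Omar, Ines, Yara, NULL, Xiu, Jude, Kai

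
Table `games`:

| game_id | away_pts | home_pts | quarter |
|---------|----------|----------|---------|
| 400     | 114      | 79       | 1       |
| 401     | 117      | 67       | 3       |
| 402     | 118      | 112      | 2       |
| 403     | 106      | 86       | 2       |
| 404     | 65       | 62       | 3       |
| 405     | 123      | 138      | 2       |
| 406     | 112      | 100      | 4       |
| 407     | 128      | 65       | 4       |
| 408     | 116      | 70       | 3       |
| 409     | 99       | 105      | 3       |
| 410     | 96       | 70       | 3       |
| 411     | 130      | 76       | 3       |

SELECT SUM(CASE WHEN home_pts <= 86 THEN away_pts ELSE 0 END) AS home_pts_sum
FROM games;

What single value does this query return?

872

game_id=400: ✓ → 114
game_id=401: ✓ → 117
game_id=402: ✗
game_id=403: ✓ → 106
game_id=404: ✓ → 65
game_id=405: ✗
game_id=406: ✗
game_id=407: ✓ → 128
game_id=408: ✓ → 116
game_id=409: ✗
game_id=410: ✓ → 96
game_id=411: ✓ → 130
home_pts_sum = 114 + 117 + 106 + 65 + 128 + 116 + 96 + 130 = 872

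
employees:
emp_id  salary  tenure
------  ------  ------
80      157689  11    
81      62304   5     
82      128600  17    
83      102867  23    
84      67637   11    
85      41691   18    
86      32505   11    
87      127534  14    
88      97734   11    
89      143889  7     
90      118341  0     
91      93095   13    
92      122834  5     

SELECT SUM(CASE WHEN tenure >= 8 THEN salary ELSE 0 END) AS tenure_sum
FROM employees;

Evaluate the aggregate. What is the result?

emp_id=80: ✓ → 157689
emp_id=81: ✗
emp_id=82: ✓ → 128600
emp_id=83: ✓ → 102867
emp_id=84: ✓ → 67637
emp_id=85: ✓ → 41691
emp_id=86: ✓ → 32505
emp_id=87: ✓ → 127534
emp_id=88: ✓ → 97734
emp_id=89: ✗
emp_id=90: ✗
emp_id=91: ✓ → 93095
emp_id=92: ✗
tenure_sum = 157689 + 128600 + 102867 + 67637 + 41691 + 32505 + 127534 + 97734 + 93095 = 849352

849352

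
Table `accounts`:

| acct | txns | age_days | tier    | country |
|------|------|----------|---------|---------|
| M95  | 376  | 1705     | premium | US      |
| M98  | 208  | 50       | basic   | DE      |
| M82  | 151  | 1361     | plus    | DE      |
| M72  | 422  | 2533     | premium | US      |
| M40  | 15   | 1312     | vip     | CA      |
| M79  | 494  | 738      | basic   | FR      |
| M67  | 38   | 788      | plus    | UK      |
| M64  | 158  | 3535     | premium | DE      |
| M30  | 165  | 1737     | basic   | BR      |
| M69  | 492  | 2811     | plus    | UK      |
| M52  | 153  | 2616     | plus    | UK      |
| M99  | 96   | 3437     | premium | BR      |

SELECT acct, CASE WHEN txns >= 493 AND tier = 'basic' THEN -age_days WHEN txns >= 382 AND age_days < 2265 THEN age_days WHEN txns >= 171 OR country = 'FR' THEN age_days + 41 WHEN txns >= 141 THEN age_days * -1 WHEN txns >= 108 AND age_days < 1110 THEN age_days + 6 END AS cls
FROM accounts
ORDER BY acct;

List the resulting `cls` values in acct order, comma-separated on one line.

acct=M30: txns >= 141 → -1737
acct=M40: (no match → NULL) → NULL
acct=M52: txns >= 141 → -2616
acct=M64: txns >= 141 → -3535
acct=M67: (no match → NULL) → NULL
acct=M69: txns >= 171 OR country = 'FR' → 2852
acct=M72: txns >= 171 OR country = 'FR' → 2574
acct=M79: txns >= 493 AND tier = 'basic' → -738
acct=M82: txns >= 141 → -1361
acct=M95: txns >= 171 OR country = 'FR' → 1746
acct=M98: txns >= 171 OR country = 'FR' → 91
acct=M99: (no match → NULL) → NULL

-1737, NULL, -2616, -3535, NULL, 2852, 2574, -738, -1361, 1746, 91, NULL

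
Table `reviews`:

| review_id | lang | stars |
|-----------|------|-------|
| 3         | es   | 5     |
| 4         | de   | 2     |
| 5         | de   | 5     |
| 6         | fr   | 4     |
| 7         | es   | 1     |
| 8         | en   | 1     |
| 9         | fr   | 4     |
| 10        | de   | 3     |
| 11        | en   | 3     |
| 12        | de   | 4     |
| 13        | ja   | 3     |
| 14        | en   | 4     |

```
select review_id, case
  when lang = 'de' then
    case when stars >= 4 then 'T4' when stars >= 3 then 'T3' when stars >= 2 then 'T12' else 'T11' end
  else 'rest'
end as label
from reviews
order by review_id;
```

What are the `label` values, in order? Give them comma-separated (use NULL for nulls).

rest, T12, T4, rest, rest, rest, rest, T3, rest, T4, rest, rest

review_id=3: lang='es' → outer ELSE → rest
review_id=4: lang='de' → inner[stars >= 2] → T12
review_id=5: lang='de' → inner[stars >= 4] → T4
review_id=6: lang='fr' → outer ELSE → rest
review_id=7: lang='es' → outer ELSE → rest
review_id=8: lang='en' → outer ELSE → rest
review_id=9: lang='fr' → outer ELSE → rest
review_id=10: lang='de' → inner[stars >= 3] → T3
review_id=11: lang='en' → outer ELSE → rest
review_id=12: lang='de' → inner[stars >= 4] → T4
review_id=13: lang='ja' → outer ELSE → rest
review_id=14: lang='en' → outer ELSE → rest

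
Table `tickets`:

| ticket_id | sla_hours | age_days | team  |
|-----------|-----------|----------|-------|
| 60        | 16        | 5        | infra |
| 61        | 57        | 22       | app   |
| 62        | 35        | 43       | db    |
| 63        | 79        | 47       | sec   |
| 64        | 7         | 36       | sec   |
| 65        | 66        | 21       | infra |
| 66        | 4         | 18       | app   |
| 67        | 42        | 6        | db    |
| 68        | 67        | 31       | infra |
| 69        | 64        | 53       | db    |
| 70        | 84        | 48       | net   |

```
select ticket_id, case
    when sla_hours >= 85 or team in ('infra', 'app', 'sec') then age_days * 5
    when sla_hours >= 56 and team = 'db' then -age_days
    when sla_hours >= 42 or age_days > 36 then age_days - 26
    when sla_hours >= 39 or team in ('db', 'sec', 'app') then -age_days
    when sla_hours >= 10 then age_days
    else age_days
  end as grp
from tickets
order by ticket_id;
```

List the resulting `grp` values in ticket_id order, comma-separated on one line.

25, 110, 17, 235, 180, 105, 90, -20, 155, -53, 22

ticket_id=60: sla_hours >= 85 or team in ('infra', 'app', 'sec') → 25
ticket_id=61: sla_hours >= 85 or team in ('infra', 'app', 'sec') → 110
ticket_id=62: sla_hours >= 42 or age_days > 36 → 17
ticket_id=63: sla_hours >= 85 or team in ('infra', 'app', 'sec') → 235
ticket_id=64: sla_hours >= 85 or team in ('infra', 'app', 'sec') → 180
ticket_id=65: sla_hours >= 85 or team in ('infra', 'app', 'sec') → 105
ticket_id=66: sla_hours >= 85 or team in ('infra', 'app', 'sec') → 90
ticket_id=67: sla_hours >= 42 or age_days > 36 → -20
ticket_id=68: sla_hours >= 85 or team in ('infra', 'app', 'sec') → 155
ticket_id=69: sla_hours >= 56 and team = 'db' → -53
ticket_id=70: sla_hours >= 42 or age_days > 36 → 22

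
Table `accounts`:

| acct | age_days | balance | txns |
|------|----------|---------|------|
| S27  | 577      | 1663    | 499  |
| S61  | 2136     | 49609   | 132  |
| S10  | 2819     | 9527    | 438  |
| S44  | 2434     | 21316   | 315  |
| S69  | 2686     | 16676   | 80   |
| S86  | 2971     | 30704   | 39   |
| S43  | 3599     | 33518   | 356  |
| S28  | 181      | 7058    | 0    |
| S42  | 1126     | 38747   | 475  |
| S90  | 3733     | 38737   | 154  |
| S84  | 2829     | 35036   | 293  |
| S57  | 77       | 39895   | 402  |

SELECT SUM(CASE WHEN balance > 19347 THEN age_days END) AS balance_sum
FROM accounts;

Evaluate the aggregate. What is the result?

acct=S27: ✗
acct=S61: ✓ → 2136
acct=S10: ✗
acct=S44: ✓ → 2434
acct=S69: ✗
acct=S86: ✓ → 2971
acct=S43: ✓ → 3599
acct=S28: ✗
acct=S42: ✓ → 1126
acct=S90: ✓ → 3733
acct=S84: ✓ → 2829
acct=S57: ✓ → 77
balance_sum = 2136 + 2434 + 2971 + 3599 + 1126 + 3733 + 2829 + 77 = 18905

18905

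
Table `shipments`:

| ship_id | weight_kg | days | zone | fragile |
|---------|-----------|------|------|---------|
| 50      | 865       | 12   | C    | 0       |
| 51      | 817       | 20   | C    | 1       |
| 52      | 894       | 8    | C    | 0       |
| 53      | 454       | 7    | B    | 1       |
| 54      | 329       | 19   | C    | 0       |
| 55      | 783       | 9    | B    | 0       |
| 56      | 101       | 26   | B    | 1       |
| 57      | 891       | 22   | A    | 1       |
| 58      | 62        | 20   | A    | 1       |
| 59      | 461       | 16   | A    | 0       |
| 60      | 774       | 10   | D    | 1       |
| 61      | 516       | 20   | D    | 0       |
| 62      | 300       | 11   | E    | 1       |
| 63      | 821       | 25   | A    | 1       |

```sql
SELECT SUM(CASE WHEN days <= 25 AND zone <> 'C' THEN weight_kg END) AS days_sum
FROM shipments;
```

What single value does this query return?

ship_id=50: ✗
ship_id=51: ✗
ship_id=52: ✗
ship_id=53: ✓ → 454
ship_id=54: ✗
ship_id=55: ✓ → 783
ship_id=56: ✗
ship_id=57: ✓ → 891
ship_id=58: ✓ → 62
ship_id=59: ✓ → 461
ship_id=60: ✓ → 774
ship_id=61: ✓ → 516
ship_id=62: ✓ → 300
ship_id=63: ✓ → 821
days_sum = 454 + 783 + 891 + 62 + 461 + 774 + 516 + 300 + 821 = 5062

5062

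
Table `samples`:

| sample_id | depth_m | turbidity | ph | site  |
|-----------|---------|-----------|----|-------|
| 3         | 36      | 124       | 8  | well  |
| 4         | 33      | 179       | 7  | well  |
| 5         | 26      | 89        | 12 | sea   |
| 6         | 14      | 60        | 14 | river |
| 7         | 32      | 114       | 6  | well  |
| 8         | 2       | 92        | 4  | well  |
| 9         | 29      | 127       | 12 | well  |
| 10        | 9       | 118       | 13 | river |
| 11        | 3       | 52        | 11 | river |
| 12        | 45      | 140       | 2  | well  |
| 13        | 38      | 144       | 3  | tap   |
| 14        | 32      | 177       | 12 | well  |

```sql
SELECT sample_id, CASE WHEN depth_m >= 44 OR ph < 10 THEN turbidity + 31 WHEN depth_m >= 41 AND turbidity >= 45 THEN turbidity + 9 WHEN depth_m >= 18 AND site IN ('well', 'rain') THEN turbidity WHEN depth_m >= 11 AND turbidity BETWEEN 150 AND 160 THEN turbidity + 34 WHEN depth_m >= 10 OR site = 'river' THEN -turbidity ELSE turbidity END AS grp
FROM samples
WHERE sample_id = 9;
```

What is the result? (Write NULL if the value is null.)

sample_id = 9: depth_m=29, turbidity=127, ph=12, site=well.
depth_m >= 44 OR ph < 10 → false
depth_m >= 41 AND turbidity >= 45 → false
depth_m >= 18 AND site IN ('well', 'rain') → true → 127

127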